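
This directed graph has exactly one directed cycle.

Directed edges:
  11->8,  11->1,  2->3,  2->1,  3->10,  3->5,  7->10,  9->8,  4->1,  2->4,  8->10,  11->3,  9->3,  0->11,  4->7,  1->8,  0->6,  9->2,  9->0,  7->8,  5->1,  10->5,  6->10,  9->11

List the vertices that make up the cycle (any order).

1, 5, 8, 10

DFS with gray/black marking from 8:
8 gray
  10 gray
    5 gray
      1 gray
        1→8: 8 is gray → back edge
Back edge closes the cycle 8 → 10 → 5 → 1 → 8; its vertices are {1, 5, 8, 10}.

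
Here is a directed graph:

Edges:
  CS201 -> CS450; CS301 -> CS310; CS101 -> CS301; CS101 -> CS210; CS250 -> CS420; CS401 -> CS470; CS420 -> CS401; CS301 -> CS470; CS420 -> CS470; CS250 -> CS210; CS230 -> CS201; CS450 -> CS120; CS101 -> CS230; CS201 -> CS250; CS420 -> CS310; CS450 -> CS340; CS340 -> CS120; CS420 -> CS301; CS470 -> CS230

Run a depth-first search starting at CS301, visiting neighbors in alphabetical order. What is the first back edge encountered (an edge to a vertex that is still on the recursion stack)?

CS420→CS301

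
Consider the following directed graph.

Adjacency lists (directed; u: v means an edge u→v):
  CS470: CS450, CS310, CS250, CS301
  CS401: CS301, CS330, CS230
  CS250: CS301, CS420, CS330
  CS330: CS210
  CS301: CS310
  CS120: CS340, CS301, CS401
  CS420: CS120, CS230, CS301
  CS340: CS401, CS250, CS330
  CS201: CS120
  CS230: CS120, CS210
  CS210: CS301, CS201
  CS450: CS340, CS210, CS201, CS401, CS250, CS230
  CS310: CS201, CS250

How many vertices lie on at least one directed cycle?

11

A vertex is on a directed cycle iff it belongs to a strongly connected component of size ≥ 2 (or has a self-loop).
The vertices on cycles are {CS120, CS201, CS210, CS230, CS250, CS301, CS310, CS330, CS340, CS401, CS420} — 11 in total.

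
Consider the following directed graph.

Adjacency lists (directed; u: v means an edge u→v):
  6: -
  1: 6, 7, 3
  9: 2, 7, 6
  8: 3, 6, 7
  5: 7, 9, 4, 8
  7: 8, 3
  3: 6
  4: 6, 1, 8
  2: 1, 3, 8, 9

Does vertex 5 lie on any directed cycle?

5 lies on a cycle iff there is a path from 5 back to itself.
Exploring from 5, it never reaches itself; equivalently, its strongly connected component is a singleton.

No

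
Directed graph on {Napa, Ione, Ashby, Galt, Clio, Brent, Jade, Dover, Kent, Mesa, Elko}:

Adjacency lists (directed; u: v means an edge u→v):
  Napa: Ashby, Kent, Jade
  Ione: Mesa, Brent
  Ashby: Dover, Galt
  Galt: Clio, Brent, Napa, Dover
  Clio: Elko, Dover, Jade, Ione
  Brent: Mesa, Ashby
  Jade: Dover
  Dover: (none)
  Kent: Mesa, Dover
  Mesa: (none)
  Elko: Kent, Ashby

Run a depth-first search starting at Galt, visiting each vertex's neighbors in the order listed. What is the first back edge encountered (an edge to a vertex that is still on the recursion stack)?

DFS from Galt (visiting each vertex's neighbors in the order listed); mark gray on enter, black on exit:
Galt gray
  Clio gray
    Elko gray
      Kent gray
        Mesa gray
        Mesa black
        Dover gray
        Dover black
      Kent black
      Ashby gray
        Ashby→Dover: Dover black — skip
        Ashby→Galt: Galt is gray → back edge
First back edge: Ashby → Galt.

Ashby→Galt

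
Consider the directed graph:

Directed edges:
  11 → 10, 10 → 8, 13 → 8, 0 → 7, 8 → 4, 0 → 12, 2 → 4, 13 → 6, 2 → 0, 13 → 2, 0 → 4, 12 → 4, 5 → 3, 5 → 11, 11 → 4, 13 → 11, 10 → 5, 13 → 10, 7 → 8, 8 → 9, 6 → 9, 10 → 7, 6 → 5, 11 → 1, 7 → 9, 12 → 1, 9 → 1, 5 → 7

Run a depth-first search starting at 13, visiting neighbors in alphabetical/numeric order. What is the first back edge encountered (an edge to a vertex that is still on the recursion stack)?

DFS from 13 (visiting neighbors in alphabetical/numeric order); mark gray on enter, black on exit:
13 gray
  2 gray
    0 gray
      4 gray
      4 black
      7 gray
        8 gray
          8→4: 4 black — skip
          9 gray
            1 gray
            1 black
          9 black
        8 black
        7→9: 9 black — skip
      7 black
      12 gray
        12→1: 1 black — skip
        12→4: 4 black — skip
      12 black
    0 black
    2→4: 4 black — skip
  2 black
  6 gray
    5 gray
      3 gray
      3 black
      5→7: 7 black — skip
      11 gray
        11→1: 1 black — skip
        11→4: 4 black — skip
        10 gray
          10→5: 5 is gray → back edge
First back edge: 10 → 5.

10->5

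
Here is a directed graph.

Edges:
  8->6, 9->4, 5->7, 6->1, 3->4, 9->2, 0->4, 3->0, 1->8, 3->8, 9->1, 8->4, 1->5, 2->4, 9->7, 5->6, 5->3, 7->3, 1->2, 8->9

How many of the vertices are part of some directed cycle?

7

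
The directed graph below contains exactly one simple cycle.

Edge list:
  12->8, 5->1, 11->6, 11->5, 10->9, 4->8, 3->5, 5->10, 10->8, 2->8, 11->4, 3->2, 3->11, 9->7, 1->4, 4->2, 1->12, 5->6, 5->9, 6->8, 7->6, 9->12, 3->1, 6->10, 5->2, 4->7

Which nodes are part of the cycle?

6, 7, 9, 10

DFS with gray/black marking from 6:
6 gray
  10 gray
    8 gray
    8 black
    9 gray
      7 gray
        7→6: 6 is gray → back edge
Back edge closes the cycle 6 → 10 → 9 → 7 → 6; its vertices are {6, 7, 9, 10}.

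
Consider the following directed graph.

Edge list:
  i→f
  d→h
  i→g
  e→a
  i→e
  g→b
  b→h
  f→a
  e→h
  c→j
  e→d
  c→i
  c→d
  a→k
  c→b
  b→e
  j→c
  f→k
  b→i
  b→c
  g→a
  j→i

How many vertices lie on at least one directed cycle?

A vertex is on a directed cycle iff it belongs to a strongly connected component of size ≥ 2 (or has a self-loop).
The vertices on cycles are {b, c, g, i, j} — 5 in total.

5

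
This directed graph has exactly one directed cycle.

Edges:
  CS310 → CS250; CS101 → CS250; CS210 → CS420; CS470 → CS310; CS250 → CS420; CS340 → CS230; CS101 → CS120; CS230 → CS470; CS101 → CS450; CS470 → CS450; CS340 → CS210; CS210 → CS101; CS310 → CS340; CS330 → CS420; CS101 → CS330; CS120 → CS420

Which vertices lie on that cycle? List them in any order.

CS230, CS310, CS340, CS470

DFS with gray/black marking from CS310:
CS310 gray
  CS250 gray
    CS420 gray
    CS420 black
  CS250 black
  CS340 gray
    CS230 gray
      CS470 gray
        CS450 gray
        CS450 black
        CS470→CS310: CS310 is gray → back edge
Back edge closes the cycle CS310 → CS340 → CS230 → CS470 → CS310; its vertices are {CS230, CS310, CS340, CS470}.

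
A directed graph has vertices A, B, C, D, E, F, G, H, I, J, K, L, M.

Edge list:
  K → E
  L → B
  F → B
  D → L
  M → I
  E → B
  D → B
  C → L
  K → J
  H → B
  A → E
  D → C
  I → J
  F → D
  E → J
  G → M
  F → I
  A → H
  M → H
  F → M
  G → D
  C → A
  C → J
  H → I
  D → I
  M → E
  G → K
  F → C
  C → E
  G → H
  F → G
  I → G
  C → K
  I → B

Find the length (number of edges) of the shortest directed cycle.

3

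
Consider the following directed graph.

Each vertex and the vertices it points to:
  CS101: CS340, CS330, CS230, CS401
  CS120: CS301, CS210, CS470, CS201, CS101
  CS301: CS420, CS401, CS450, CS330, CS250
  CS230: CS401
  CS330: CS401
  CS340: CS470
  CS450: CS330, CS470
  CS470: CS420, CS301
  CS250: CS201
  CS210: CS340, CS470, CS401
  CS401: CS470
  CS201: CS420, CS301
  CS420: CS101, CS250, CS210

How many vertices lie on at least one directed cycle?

12

A vertex is on a directed cycle iff it belongs to a strongly connected component of size ≥ 2 (or has a self-loop).
The vertices on cycles are {CS101, CS201, CS210, CS230, CS250, CS301, CS330, CS340, CS401, CS420, CS450, CS470} — 12 in total.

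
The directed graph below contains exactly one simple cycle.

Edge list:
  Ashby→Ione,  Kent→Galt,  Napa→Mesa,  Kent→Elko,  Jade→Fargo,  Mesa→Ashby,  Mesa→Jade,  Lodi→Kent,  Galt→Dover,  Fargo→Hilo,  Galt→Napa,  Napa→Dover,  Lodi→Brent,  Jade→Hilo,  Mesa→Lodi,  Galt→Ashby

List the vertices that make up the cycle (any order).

Galt, Kent, Lodi, Mesa, Napa

DFS with gray/black marking from Galt:
Galt gray
  Ashby gray
    Ione gray
    Ione black
  Ashby black
  Dover gray
  Dover black
  Napa gray
    Mesa gray
      Mesa→Ashby: Ashby black — skip
      Lodi gray
        Brent gray
        Brent black
        Kent gray
          Elko gray
          Elko black
          Kent→Galt: Galt is gray → back edge
Back edge closes the cycle Galt → Napa → Mesa → Lodi → Kent → Galt; its vertices are {Galt, Kent, Lodi, Mesa, Napa}.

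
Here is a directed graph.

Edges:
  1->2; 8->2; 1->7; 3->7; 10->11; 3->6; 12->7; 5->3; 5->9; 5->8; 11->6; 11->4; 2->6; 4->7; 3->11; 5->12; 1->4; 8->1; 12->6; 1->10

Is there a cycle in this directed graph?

No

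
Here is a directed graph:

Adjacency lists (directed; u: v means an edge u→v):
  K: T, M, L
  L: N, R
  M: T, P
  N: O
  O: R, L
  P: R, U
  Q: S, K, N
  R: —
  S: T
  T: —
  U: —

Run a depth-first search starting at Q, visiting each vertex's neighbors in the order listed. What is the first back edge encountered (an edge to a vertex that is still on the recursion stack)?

DFS from Q (visiting each vertex's neighbors in the order listed); mark gray on enter, black on exit:
Q gray
  S gray
    T gray
    T black
  S black
  K gray
    K→T: T black — skip
    M gray
      M→T: T black — skip
      P gray
        R gray
        R black
        U gray
        U black
      P black
    M black
    L gray
      N gray
        O gray
          O→R: R black — skip
          O→L: L is gray → back edge
First back edge: O → L.

O→L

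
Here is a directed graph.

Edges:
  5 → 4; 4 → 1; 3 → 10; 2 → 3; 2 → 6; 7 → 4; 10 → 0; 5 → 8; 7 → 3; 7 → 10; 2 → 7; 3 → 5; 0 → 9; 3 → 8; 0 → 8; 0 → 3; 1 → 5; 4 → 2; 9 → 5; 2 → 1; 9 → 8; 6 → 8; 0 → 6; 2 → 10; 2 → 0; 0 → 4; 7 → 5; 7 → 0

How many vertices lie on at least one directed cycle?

9

A vertex is on a directed cycle iff it belongs to a strongly connected component of size ≥ 2 (or has a self-loop).
The vertices on cycles are {0, 1, 2, 3, 4, 5, 7, 9, 10} — 9 in total.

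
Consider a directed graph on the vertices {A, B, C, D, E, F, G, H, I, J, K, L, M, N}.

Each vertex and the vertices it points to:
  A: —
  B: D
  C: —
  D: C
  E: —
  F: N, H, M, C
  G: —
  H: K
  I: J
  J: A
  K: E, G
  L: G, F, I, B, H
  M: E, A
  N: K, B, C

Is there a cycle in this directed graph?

No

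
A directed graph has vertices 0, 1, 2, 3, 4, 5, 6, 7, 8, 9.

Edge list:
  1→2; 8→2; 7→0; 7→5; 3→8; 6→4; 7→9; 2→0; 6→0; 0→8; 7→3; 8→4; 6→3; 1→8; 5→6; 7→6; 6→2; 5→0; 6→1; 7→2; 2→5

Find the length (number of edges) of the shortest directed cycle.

3

For each vertex v, BFS finds the shortest path from v back to v.
The shortest such closed walk is 6 → 2 → 5 → 6, length 3.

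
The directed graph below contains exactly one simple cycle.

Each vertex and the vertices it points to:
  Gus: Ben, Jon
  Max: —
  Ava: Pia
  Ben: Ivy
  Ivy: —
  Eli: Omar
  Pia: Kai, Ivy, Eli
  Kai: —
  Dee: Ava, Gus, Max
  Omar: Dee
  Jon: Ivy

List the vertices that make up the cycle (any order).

Ava, Dee, Eli, Pia, Omar

DFS with gray/black marking from Eli:
Eli gray
  Omar gray
    Dee gray
      Ava gray
        Pia gray
          Kai gray
          Kai black
          Ivy gray
          Ivy black
          Pia→Eli: Eli is gray → back edge
Back edge closes the cycle Eli → Omar → Dee → Ava → Pia → Eli; its vertices are {Ava, Dee, Eli, Pia, Omar}.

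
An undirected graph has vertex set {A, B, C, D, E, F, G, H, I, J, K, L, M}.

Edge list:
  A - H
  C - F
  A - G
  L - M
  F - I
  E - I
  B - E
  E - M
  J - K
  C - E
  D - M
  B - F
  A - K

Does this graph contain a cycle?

Yes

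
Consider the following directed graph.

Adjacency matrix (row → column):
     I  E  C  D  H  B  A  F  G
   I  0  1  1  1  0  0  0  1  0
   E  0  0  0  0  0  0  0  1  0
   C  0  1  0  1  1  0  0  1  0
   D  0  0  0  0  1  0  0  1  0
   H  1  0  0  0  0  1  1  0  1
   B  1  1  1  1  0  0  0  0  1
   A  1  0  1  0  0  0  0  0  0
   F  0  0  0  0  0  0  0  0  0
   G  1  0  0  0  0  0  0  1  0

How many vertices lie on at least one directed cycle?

7

A vertex is on a directed cycle iff it belongs to a strongly connected component of size ≥ 2 (or has a self-loop).
The vertices on cycles are {A, B, C, D, G, H, I} — 7 in total.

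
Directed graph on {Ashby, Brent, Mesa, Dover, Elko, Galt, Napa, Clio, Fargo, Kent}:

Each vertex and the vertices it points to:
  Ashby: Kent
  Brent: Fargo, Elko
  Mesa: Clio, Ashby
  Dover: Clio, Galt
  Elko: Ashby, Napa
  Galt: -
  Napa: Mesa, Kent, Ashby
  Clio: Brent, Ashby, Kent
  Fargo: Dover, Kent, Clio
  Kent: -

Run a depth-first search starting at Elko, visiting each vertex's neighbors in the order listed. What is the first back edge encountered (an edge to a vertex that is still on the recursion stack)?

DFS from Elko (visiting each vertex's neighbors in the order listed); mark gray on enter, black on exit:
Elko gray
  Ashby gray
    Kent gray
    Kent black
  Ashby black
  Napa gray
    Mesa gray
      Clio gray
        Brent gray
          Fargo gray
            Dover gray
              Dover→Clio: Clio is gray → back edge
First back edge: Dover → Clio.

Dover->Clio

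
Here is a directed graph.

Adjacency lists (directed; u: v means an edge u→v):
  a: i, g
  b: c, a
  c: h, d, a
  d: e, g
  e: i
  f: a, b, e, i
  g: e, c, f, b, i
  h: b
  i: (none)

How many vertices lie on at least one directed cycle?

7

A vertex is on a directed cycle iff it belongs to a strongly connected component of size ≥ 2 (or has a self-loop).
The vertices on cycles are {a, b, c, d, f, g, h} — 7 in total.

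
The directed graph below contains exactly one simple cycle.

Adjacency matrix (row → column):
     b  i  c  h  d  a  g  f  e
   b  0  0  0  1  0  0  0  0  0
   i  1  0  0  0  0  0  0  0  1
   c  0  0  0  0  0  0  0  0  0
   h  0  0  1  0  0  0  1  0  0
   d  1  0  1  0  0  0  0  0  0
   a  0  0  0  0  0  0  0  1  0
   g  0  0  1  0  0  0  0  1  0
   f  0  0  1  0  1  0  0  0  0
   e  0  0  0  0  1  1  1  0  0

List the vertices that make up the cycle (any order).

b, d, f, g, h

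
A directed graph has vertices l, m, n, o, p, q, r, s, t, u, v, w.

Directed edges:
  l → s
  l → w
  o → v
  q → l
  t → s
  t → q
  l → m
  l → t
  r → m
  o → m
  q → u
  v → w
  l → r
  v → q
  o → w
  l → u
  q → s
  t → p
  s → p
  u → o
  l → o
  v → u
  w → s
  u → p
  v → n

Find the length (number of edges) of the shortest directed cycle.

3

For each vertex v, BFS finds the shortest path from v back to v.
The shortest such closed walk is l → t → q → l, length 3.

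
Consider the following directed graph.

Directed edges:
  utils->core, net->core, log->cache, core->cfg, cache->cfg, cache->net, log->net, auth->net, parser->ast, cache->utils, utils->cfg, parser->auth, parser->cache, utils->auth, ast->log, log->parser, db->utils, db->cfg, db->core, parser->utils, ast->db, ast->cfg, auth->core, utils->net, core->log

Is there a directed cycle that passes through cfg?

cfg lies on a cycle iff there is a path from cfg back to itself.
Exploring from cfg, it never reaches itself; equivalently, its strongly connected component is a singleton.

No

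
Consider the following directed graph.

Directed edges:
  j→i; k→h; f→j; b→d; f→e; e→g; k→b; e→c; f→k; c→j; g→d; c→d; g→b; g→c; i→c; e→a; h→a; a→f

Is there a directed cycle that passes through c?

c is on a cycle iff c can reach itself via ≥1 edge.
c → j → i → c — yes.

Yes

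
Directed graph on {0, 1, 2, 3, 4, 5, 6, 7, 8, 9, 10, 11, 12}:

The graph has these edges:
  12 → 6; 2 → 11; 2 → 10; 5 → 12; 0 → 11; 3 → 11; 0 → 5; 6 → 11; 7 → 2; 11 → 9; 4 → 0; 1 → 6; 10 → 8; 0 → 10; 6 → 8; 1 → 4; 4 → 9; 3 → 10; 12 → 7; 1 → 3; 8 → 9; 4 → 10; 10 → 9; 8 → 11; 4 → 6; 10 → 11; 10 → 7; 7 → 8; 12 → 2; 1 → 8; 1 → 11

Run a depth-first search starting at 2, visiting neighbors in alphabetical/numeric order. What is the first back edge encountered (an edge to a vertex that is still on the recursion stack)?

DFS from 2 (visiting neighbors in alphabetical/numeric order); mark gray on enter, black on exit:
2 gray
  10 gray
    7 gray
      7→2: 2 is gray → back edge
First back edge: 7 → 2.

7->2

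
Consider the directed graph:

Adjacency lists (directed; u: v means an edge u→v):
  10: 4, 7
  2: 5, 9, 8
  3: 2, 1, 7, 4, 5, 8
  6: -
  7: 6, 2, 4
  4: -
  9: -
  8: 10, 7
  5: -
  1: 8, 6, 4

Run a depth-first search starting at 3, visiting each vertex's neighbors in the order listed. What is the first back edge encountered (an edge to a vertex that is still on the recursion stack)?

DFS from 3 (visiting each vertex's neighbors in the order listed); mark gray on enter, black on exit:
3 gray
  2 gray
    5 gray
    5 black
    9 gray
    9 black
    8 gray
      10 gray
        4 gray
        4 black
        7 gray
          6 gray
          6 black
          7→2: 2 is gray → back edge
First back edge: 7 → 2.

7->2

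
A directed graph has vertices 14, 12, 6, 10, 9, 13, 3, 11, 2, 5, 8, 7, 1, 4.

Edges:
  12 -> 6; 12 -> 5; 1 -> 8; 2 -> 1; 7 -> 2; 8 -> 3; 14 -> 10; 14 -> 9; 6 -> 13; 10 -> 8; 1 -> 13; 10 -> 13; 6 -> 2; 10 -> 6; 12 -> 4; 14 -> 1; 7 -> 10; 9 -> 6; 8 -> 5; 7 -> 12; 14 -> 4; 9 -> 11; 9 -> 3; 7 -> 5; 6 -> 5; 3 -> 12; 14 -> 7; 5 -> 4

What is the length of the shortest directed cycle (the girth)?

For each vertex v, BFS finds the shortest path from v back to v.
The shortest such closed walk is 1 → 8 → 3 → 12 → 6 → 2 → 1, length 6.

6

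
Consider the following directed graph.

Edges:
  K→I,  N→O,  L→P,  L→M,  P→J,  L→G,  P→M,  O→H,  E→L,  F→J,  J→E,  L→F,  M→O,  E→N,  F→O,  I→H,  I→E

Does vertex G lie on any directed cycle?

No

G lies on a cycle iff there is a path from G back to itself.
Exploring from G, it never reaches itself; equivalently, its strongly connected component is a singleton.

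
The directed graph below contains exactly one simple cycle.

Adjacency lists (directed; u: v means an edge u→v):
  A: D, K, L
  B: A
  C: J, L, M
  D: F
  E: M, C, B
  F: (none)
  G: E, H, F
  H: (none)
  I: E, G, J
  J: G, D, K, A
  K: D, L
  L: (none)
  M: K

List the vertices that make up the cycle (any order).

C, E, G, J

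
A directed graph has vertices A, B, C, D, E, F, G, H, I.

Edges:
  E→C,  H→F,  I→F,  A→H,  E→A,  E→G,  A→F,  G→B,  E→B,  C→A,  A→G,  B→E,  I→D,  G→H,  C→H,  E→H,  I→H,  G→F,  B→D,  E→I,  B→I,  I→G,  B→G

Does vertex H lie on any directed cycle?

No

H lies on a cycle iff there is a path from H back to itself.
Exploring from H, it never reaches itself; equivalently, its strongly connected component is a singleton.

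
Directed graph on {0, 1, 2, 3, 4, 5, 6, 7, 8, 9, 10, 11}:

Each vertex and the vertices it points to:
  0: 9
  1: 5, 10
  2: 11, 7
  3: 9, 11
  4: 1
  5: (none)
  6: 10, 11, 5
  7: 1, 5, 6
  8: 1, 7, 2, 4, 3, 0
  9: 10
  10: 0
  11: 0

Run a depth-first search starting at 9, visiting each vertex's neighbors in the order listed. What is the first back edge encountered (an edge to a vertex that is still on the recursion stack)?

0->9

DFS from 9 (visiting each vertex's neighbors in the order listed); mark gray on enter, black on exit:
9 gray
  10 gray
    0 gray
      0→9: 9 is gray → back edge
First back edge: 0 → 9.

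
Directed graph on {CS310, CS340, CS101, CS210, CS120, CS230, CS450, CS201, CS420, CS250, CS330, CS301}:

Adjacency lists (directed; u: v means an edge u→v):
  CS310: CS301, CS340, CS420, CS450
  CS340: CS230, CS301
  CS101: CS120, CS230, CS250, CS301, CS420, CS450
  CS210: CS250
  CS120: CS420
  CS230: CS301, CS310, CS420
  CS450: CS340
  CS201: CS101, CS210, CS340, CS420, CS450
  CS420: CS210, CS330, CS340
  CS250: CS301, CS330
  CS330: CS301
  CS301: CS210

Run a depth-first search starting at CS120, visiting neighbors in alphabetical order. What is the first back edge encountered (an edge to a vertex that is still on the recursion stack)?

CS301→CS210

DFS from CS120 (visiting neighbors in alphabetical order); mark gray on enter, black on exit:
CS120 gray
  CS420 gray
    CS210 gray
      CS250 gray
        CS301 gray
          CS301→CS210: CS210 is gray → back edge
First back edge: CS301 → CS210.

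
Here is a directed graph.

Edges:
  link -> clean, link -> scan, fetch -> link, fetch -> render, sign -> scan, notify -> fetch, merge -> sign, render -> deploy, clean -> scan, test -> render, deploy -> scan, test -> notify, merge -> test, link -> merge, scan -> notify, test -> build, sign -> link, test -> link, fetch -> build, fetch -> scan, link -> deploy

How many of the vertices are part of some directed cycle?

10

A vertex is on a directed cycle iff it belongs to a strongly connected component of size ≥ 2 (or has a self-loop).
The vertices on cycles are {link, scan, sign, test, clean, fetch, merge, deploy, notify, render} — 10 in total.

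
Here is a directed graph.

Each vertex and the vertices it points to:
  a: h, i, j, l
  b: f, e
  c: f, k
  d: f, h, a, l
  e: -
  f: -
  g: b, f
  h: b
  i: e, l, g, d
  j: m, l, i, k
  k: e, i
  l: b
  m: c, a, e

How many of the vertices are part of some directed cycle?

A vertex is on a directed cycle iff it belongs to a strongly connected component of size ≥ 2 (or has a self-loop).
The vertices on cycles are {a, c, d, i, j, k, m} — 7 in total.

7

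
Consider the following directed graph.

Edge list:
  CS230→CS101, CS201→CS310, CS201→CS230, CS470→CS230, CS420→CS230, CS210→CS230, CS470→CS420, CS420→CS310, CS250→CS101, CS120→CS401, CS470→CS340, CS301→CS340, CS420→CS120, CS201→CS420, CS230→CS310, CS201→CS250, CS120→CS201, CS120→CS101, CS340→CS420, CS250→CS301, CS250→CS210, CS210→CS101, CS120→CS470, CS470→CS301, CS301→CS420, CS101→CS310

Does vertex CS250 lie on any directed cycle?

Yes

CS250 is on a cycle iff CS250 can reach itself via ≥1 edge.
CS250 → CS301 → CS420 → CS120 → CS201 → CS250 — yes.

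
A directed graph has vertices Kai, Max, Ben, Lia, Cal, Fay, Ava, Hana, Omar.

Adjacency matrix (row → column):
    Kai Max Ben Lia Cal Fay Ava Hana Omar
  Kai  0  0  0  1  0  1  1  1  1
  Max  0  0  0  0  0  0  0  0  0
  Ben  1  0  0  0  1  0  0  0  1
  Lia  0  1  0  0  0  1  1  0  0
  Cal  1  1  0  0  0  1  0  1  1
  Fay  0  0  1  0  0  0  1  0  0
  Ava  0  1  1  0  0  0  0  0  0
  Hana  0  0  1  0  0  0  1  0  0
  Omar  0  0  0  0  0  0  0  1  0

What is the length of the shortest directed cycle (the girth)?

3

For each vertex v, BFS finds the shortest path from v back to v.
The shortest such closed walk is Ben → Cal → Hana → Ben, length 3.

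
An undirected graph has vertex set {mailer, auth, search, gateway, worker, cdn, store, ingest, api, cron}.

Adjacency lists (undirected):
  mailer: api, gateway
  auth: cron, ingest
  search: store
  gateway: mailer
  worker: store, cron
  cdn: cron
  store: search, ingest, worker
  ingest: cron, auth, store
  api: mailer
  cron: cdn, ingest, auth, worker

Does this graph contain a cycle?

Yes

DFS, tracking each vertex's parent; an edge to a visited non-parent vertex closes a cycle.
Start from api:
visit api (parent –)
  visit mailer (parent api)
    mailer–api: parent, skip
    visit gateway (parent mailer)
      gateway–mailer: parent, skip
visit auth (parent –)
  visit cron (parent auth)
    visit cdn (parent cron)
      cdn–cron: parent, skip
    visit ingest (parent cron)
      ingest–cron: parent, skip
      ingest–auth: auth visited and ≠ parent → cycle
Cycle: auth – cron – ingest – auth.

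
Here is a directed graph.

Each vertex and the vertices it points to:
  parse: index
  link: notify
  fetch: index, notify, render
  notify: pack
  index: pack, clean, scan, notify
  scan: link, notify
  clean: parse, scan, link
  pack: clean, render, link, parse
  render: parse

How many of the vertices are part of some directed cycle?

8

A vertex is on a directed cycle iff it belongs to a strongly connected component of size ≥ 2 (or has a self-loop).
The vertices on cycles are {link, pack, scan, clean, index, parse, notify, render} — 8 in total.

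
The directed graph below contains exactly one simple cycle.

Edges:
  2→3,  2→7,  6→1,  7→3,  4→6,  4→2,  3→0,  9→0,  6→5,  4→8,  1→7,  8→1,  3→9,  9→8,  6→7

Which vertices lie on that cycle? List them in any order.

DFS with gray/black marking from 8:
8 gray
  1 gray
    7 gray
      3 gray
        0 gray
        0 black
        9 gray
          9→8: 8 is gray → back edge
Back edge closes the cycle 8 → 1 → 7 → 3 → 9 → 8; its vertices are {1, 3, 7, 8, 9}.

1, 3, 7, 8, 9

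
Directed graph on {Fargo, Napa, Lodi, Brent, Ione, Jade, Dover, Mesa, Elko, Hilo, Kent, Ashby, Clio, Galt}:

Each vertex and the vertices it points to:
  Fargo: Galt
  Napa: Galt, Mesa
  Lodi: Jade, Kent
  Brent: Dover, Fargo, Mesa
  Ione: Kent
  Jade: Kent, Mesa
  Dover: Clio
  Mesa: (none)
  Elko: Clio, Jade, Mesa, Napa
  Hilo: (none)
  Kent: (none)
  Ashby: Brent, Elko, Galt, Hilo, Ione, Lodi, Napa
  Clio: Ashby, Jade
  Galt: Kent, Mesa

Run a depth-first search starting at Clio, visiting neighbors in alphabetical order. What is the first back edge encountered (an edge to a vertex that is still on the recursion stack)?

DFS from Clio (visiting neighbors in alphabetical order); mark gray on enter, black on exit:
Clio gray
  Ashby gray
    Brent gray
      Dover gray
        Dover→Clio: Clio is gray → back edge
First back edge: Dover → Clio.

Dover->Clio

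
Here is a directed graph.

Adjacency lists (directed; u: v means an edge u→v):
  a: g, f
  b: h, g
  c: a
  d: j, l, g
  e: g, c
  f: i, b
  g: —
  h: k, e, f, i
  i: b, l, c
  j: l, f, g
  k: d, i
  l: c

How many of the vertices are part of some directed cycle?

A vertex is on a directed cycle iff it belongs to a strongly connected component of size ≥ 2 (or has a self-loop).
The vertices on cycles are {a, b, c, d, e, f, h, i, j, k, l} — 11 in total.

11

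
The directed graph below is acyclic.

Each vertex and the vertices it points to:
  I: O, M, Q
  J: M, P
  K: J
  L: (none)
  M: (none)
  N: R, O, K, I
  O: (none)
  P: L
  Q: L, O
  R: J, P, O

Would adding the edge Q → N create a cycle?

Yes

Adding Q→N creates a cycle iff N can already reach Q.
Path from N: N → I → Q.
So N → … → Q → N is a cycle.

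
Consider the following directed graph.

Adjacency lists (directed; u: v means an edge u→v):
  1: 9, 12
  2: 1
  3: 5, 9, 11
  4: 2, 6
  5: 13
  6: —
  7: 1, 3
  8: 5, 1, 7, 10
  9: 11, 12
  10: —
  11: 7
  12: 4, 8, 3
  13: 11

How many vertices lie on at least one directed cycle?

A vertex is on a directed cycle iff it belongs to a strongly connected component of size ≥ 2 (or has a self-loop).
The vertices on cycles are {1, 2, 3, 4, 5, 7, 8, 9, 11, 12, 13} — 11 in total.

11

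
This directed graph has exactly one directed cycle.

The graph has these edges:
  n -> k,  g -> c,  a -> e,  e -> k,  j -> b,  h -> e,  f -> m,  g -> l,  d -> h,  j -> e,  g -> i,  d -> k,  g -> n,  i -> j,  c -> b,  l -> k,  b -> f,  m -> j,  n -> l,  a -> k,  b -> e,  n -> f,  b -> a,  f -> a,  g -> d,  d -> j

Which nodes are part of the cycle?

DFS with gray/black marking from b:
b gray
  a gray
    k gray
    k black
    e gray
      e→k: k black — skip
    e black
  a black
  b→e: e black — skip
  f gray
    f→a: a black — skip
    m gray
      j gray
        j→e: e black — skip
        j→b: b is gray → back edge
Back edge closes the cycle b → f → m → j → b; its vertices are {b, f, j, m}.

b, f, j, m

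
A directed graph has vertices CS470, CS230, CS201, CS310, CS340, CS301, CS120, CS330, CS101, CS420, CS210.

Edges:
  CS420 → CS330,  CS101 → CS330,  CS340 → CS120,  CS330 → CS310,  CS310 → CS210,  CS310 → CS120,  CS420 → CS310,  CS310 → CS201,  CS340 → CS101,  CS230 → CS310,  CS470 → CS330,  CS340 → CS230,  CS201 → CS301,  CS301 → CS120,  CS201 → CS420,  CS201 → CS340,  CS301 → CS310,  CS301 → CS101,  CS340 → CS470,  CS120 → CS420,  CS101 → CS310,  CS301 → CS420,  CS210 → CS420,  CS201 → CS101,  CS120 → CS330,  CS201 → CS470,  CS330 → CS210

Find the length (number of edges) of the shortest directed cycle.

For each vertex v, BFS finds the shortest path from v back to v.
The shortest such closed walk is CS201 → CS301 → CS310 → CS201, length 3.

3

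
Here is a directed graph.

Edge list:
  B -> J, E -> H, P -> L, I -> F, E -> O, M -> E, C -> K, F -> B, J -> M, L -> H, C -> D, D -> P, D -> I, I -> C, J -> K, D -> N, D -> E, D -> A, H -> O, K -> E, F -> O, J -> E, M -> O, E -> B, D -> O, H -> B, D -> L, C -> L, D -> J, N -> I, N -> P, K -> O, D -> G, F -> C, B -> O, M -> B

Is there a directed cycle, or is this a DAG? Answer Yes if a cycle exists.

DFS with white/gray/black marking, starting from D:
D gray
  E gray
    H gray
      O gray
      O black
      B gray
        B→O: O black — skip
        J gray
          J→E: E is gray → back edge
Back edge found, so a cycle exists: E → H → B → J → E.

Yes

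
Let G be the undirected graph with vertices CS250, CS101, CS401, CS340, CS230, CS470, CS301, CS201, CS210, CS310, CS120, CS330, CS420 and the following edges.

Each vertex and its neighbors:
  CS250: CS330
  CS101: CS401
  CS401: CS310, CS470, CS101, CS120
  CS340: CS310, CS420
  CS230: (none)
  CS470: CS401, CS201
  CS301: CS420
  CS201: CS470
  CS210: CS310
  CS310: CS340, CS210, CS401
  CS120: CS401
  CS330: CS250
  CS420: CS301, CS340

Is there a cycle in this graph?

DFS, tracking each vertex's parent; an edge to a visited non-parent vertex closes a cycle.
Start from CS101:
visit CS101 (parent –)
  visit CS401 (parent CS101)
    visit CS310 (parent CS401)
      visit CS340 (parent CS310)
        CS340–CS310: parent, skip
        visit CS420 (parent CS340)
          visit CS301 (parent CS420)
            CS301–CS420: parent, skip
          CS420–CS340: parent, skip
      visit CS210 (parent CS310)
        CS210–CS310: parent, skip
      CS310–CS401: parent, skip
    visit CS470 (parent CS401)
      CS470–CS401: parent, skip
      visit CS201 (parent CS470)
        CS201–CS470: parent, skip
    CS401–CS101: parent, skip
    visit CS120 (parent CS401)
      CS120–CS401: parent, skip
visit CS250 (parent –)
  visit CS330 (parent CS250)
    CS330–CS250: parent, skip
visit CS230 (parent –)
No non-parent visited neighbor found — the graph is a forest.

No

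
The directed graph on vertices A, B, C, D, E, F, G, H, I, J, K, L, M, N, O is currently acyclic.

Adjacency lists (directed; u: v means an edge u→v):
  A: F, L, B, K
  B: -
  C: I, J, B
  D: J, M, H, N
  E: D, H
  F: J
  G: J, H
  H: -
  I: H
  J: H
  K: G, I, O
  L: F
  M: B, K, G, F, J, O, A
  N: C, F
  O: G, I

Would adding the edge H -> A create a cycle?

Yes

Adding H→A creates a cycle iff A can already reach H.
Path from A: A → F → J → H.
So A → … → H → A is a cycle.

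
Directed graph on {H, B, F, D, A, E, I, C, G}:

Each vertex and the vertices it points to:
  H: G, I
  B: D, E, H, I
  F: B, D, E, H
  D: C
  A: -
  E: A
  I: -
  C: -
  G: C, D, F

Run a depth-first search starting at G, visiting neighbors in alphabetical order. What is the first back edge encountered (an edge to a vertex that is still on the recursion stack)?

DFS from G (visiting neighbors in alphabetical order); mark gray on enter, black on exit:
G gray
  C gray
  C black
  D gray
    D→C: C black — skip
  D black
  F gray
    B gray
      B→D: D black — skip
      E gray
        A gray
        A black
      E black
      H gray
        H→G: G is gray → back edge
First back edge: H → G.

H→G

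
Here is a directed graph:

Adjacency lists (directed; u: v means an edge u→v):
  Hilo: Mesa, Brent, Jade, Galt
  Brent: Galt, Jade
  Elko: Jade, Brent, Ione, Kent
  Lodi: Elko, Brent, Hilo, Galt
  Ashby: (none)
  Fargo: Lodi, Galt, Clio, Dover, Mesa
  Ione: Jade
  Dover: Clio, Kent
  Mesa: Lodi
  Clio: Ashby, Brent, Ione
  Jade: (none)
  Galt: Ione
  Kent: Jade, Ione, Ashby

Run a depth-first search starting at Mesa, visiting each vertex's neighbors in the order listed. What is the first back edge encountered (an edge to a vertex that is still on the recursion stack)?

Hilo->Mesa

DFS from Mesa (visiting each vertex's neighbors in the order listed); mark gray on enter, black on exit:
Mesa gray
  Lodi gray
    Elko gray
      Jade gray
      Jade black
      Brent gray
        Galt gray
          Ione gray
            Ione→Jade: Jade black — skip
          Ione black
        Galt black
        Brent→Jade: Jade black — skip
      Brent black
      Elko→Ione: Ione black — skip
      Kent gray
        Kent→Jade: Jade black — skip
        Kent→Ione: Ione black — skip
        Ashby gray
        Ashby black
      Kent black
    Elko black
    Lodi→Brent: Brent black — skip
    Hilo gray
      Hilo→Mesa: Mesa is gray → back edge
First back edge: Hilo → Mesa.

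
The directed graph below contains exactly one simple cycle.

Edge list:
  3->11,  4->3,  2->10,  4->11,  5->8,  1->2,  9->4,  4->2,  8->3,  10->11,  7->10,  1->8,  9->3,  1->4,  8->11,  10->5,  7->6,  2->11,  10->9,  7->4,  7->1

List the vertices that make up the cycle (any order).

2, 4, 9, 10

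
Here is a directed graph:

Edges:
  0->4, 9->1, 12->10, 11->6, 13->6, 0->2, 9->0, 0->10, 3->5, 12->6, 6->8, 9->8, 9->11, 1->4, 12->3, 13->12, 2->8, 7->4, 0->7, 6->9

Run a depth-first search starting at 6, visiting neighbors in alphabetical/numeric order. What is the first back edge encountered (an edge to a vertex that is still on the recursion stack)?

11→6

DFS from 6 (visiting neighbors in alphabetical/numeric order); mark gray on enter, black on exit:
6 gray
  8 gray
  8 black
  9 gray
    0 gray
      2 gray
        2→8: 8 black — skip
      2 black
      4 gray
      4 black
      7 gray
        7→4: 4 black — skip
      7 black
      10 gray
      10 black
    0 black
    1 gray
      1→4: 4 black — skip
    1 black
    9→8: 8 black — skip
    11 gray
      11→6: 6 is gray → back edge
First back edge: 11 → 6.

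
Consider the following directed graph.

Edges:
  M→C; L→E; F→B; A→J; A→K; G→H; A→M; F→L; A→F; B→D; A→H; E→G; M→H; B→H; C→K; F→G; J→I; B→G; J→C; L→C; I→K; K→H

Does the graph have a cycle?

DFS with white/gray/black marking, starting from M:
M gray
  H gray
  H black
  C gray
    K gray
      K→H: H black — skip
    K black
  C black
M black
A gray
  J gray
    J→C: C black — skip
    I gray
      I→K: K black — skip
    I black
  J black
  A→M: M black — skip
  A→H: H black — skip
  A→K: K black — skip
  F gray
    B gray
      B→H: H black — skip
      G gray
        G→H: H black — skip
      G black
      D gray
      D black
    B black
    L gray
      L→C: C black — skip
      E gray
        E→G: G black — skip
      E black
    L black
    F→G: G black — skip
  F black
A black
Every edge goes to a white or black vertex — no back edge, so the graph is acyclic.

No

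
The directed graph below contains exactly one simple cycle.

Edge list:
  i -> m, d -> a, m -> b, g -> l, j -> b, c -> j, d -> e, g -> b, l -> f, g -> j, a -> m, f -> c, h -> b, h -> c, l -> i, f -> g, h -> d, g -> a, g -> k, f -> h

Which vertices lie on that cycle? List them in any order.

f, g, l

DFS with gray/black marking from f:
f gray
  h gray
    b gray
    b black
    d gray
      e gray
      e black
      a gray
        m gray
          m→b: b black — skip
        m black
      a black
    d black
    c gray
      j gray
        j→b: b black — skip
      j black
    c black
  h black
  g gray
    g→a: a black — skip
    g→b: b black — skip
    l gray
      i gray
        i→m: m black — skip
      i black
      l→f: f is gray → back edge
Back edge closes the cycle f → g → l → f; its vertices are {f, g, l}.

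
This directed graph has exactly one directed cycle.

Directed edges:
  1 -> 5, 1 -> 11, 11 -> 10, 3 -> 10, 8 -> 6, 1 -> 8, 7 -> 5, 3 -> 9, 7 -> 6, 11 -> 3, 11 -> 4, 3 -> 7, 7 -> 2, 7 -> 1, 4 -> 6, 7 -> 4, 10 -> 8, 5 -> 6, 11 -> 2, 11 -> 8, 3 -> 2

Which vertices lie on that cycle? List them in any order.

1, 3, 7, 11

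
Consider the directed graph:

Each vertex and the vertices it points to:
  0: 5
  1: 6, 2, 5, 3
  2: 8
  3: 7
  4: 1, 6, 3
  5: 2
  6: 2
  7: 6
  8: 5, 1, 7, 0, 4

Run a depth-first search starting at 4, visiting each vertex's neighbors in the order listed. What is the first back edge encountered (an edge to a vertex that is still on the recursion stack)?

DFS from 4 (visiting each vertex's neighbors in the order listed); mark gray on enter, black on exit:
4 gray
  1 gray
    6 gray
      2 gray
        8 gray
          5 gray
            5→2: 2 is gray → back edge
First back edge: 5 → 2.

5->2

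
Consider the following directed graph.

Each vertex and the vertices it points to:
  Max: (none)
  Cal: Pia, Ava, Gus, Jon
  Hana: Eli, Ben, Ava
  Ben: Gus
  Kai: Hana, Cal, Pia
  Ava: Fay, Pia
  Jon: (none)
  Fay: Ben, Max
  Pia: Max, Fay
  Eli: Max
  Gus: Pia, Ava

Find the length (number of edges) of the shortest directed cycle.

For each vertex v, BFS finds the shortest path from v back to v.
The shortest such closed walk is Ava → Fay → Ben → Gus → Ava, length 4.

4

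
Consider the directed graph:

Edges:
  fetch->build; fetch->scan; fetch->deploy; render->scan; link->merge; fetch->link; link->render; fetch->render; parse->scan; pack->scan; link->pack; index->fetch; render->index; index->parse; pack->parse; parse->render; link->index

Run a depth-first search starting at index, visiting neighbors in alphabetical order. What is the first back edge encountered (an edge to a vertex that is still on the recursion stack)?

link→index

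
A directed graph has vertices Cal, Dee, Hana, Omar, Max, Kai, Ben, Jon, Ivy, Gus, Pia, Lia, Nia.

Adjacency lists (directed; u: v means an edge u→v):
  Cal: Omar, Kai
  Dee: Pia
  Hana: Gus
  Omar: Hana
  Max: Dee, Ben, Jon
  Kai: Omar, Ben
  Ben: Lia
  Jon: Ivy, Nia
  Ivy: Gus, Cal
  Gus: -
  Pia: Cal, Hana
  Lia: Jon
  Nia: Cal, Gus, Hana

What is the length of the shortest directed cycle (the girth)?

6

For each vertex v, BFS finds the shortest path from v back to v.
The shortest such closed walk is Jon → Nia → Cal → Kai → Ben → Lia → Jon, length 6.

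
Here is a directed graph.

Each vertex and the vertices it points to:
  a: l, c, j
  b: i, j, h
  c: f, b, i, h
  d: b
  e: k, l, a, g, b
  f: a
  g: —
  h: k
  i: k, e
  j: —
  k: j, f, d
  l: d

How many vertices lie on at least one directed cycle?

10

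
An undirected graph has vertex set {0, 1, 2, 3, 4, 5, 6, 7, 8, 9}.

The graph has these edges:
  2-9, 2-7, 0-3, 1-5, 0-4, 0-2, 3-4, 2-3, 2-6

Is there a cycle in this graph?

Yes

DFS, tracking each vertex's parent; an edge to a visited non-parent vertex closes a cycle.
Start from 9:
visit 9 (parent –)
  visit 2 (parent 9)
    2–9: parent, skip
    visit 7 (parent 2)
      7–2: parent, skip
    visit 6 (parent 2)
      6–2: parent, skip
    visit 0 (parent 2)
      0–2: parent, skip
      visit 4 (parent 0)
        visit 3 (parent 4)
          3–2: 2 visited and ≠ parent → cycle
Cycle: 2 – 0 – 4 – 3 – 2.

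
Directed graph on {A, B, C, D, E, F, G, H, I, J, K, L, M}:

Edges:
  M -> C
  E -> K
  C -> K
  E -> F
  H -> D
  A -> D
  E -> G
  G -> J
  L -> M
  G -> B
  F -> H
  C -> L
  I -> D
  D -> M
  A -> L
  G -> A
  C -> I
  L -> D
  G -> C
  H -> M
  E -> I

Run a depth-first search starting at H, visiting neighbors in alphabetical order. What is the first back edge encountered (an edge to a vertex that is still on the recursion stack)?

I->D

DFS from H (visiting neighbors in alphabetical order); mark gray on enter, black on exit:
H gray
  D gray
    M gray
      C gray
        I gray
          I→D: D is gray → back edge
First back edge: I → D.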